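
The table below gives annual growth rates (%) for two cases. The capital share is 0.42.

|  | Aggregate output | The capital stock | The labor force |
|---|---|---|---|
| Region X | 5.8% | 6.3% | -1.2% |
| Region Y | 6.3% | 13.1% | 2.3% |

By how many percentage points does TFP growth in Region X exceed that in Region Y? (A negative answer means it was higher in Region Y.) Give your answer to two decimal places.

Labor's share = 1 − 0.42 = 0.58.
Region X: TFP = 5.8 − 2.646 + 0.696 = 3.85%.
Region Y: TFP = 6.3 − 5.502 − 1.334 = -0.536%.
Difference = 3.85 − (-0.536) = 4.386 pp.

4.39 percentage points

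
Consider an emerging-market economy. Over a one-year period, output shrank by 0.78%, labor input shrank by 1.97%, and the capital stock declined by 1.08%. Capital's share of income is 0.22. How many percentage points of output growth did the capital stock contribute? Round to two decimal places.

Contribution = share × growth = 0.22 × (-1.08) = -0.2376 pp.

-0.24 pp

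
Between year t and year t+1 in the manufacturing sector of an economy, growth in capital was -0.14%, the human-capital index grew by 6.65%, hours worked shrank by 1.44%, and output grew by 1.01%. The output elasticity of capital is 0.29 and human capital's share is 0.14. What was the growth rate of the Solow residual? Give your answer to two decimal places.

The Solow residual growth was 0.94%.

Labor's share = 1 − 0.29 − 0.14 = 0.57.
Capital: 0.29 × (-0.14) = -0.0406 pp.
The human-capital index: 0.14 × 6.65 = 0.931 pp.
Hours worked: 0.57 × (-1.44) = -0.8208 pp.
TFP growth = 1.01 − 0.0696 = 0.9404%.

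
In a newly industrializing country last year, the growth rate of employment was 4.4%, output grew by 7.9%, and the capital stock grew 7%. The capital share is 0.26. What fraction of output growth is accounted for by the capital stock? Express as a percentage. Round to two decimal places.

The capital stock contributed 0.26 × 7 = 1.82 pp.
Share of growth = 1.82 / 7.9 × 100 = 23.038%.

23.04%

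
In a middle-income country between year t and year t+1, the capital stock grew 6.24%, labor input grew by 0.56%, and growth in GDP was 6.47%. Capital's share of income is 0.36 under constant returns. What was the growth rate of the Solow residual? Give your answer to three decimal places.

3.865%

Labor's share = 1 − 0.36 = 0.64.
The capital stock: 0.36 × 6.24 = 2.2464 pp.
Labor input: 0.64 × 0.56 = 0.3584 pp.
TFP growth = 6.47 − 2.6048 = 3.8652%.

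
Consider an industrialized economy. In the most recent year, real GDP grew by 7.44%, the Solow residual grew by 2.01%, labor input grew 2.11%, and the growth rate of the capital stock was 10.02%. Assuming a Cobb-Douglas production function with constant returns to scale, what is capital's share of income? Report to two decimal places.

gY = gA + α·gK + (1−α)·gL, so gY − gA − gL = α(gK − gL).
7.44 − 2.01 − 2.11 = α × (10.02 − 2.11).
3.32 = 7.91 α, so α = 0.4197.

Capital's share of income is 0.42.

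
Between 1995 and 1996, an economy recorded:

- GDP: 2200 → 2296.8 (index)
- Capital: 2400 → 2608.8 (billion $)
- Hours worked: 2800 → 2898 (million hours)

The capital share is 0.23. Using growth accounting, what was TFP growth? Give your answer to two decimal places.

-0.30%

GDP growth = (2296.8 − 2200) / 2200 = 4.4%.
Capital growth = (2608.8 − 2400) / 2400 = 8.7%.
Hours worked growth = (2898 − 2800) / 2800 = 3.5%.
Labor's share = 1 − 0.23 = 0.77.
Capital: 0.23 × 8.7 = 2.001 pp.
Hours worked: 0.77 × 3.5 = 2.695 pp.
TFP growth = 4.4 − 4.696 = -0.296%.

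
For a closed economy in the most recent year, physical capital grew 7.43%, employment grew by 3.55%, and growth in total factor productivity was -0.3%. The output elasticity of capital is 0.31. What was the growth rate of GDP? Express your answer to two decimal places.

Labor's share = 1 − 0.31 = 0.69.
Physical capital: 0.31 × 7.43 = 2.3033 pp.
Employment: 0.69 × 3.55 = 2.4495 pp.
Output growth = -0.3 + 4.7528 = 4.4528%.

GDP growth was 4.45%.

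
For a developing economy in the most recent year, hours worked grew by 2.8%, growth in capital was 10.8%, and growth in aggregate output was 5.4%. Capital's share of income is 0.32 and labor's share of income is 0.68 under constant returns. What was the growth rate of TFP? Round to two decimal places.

TFP grew 0.04%.

Labor's share = 1 − 0.32 = 0.68.
Capital: 0.32 × 10.8 = 3.456 pp.
Hours worked: 0.68 × 2.8 = 1.904 pp.
TFP growth = 5.4 − 5.36 = 0.04%.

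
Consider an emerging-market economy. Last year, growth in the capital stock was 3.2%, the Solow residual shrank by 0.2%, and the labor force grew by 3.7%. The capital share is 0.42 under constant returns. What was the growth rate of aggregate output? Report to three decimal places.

Labor's share = 1 − 0.42 = 0.58.
The capital stock: 0.42 × 3.2 = 1.344 pp.
The labor force: 0.58 × 3.7 = 2.146 pp.
Output growth = -0.2 + 3.49 = 3.29%.

Aggregate output grew 3.290%.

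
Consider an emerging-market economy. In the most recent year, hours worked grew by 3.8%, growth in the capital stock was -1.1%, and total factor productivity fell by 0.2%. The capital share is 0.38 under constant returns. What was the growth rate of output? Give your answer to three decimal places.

Output grew 1.738%.

Labor's share = 1 − 0.38 = 0.62.
The capital stock: 0.38 × (-1.1) = -0.418 pp.
Hours worked: 0.62 × 3.8 = 2.356 pp.
Output growth = -0.2 + 1.938 = 1.738%.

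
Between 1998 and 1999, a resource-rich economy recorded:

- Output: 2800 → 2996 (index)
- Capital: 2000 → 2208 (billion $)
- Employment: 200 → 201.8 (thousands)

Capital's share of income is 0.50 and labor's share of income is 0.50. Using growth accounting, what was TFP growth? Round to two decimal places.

Output growth = (2996 − 2800) / 2800 = 7%.
Capital growth = (2208 − 2000) / 2000 = 10.4%.
Employment growth = (201.8 − 200) / 200 = 0.9%.
Labor's share = 1 − 0.5 = 0.5.
Capital: 0.5 × 10.4 = 5.2 pp.
Employment: 0.5 × 0.9 = 0.45 pp.
TFP growth = 7 − 5.65 = 1.35%.

TFP growth was 1.35%.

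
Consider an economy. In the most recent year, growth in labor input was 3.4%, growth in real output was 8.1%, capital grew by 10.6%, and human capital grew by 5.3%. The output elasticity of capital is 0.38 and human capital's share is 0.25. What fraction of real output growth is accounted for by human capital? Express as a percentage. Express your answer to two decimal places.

16.36%

Human capital contributed 0.25 × 5.3 = 1.325 pp.
Share of growth = 1.325 / 8.1 × 100 = 16.358%.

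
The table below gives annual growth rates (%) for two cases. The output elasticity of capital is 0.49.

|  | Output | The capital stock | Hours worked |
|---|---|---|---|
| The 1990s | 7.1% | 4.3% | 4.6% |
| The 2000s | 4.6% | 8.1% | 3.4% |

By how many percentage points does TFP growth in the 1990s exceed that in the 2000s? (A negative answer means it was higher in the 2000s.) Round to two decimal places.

Labor's share = 1 − 0.49 = 0.51.
The 1990s: TFP = 7.1 − 2.107 − 2.346 = 2.647%.
The 2000s: TFP = 4.6 − 3.969 − 1.734 = -1.103%.
Difference = 2.647 − (-1.103) = 3.75 pp.

3.75 percentage points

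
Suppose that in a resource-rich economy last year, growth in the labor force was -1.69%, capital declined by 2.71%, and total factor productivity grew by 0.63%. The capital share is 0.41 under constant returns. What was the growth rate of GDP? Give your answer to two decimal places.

Labor's share = 1 − 0.41 = 0.59.
Capital: 0.41 × (-2.71) = -1.1111 pp.
The labor force: 0.59 × (-1.69) = -0.9971 pp.
Output growth = 0.63 + (-2.1082) = -1.4782%.

-1.48%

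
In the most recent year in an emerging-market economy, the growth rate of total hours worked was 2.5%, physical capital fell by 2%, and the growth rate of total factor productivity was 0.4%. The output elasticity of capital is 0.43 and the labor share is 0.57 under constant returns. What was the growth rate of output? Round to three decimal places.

Output growth was 0.965%.

Labor's share = 1 − 0.43 = 0.57.
Physical capital: 0.43 × (-2) = -0.86 pp.
Total hours worked: 0.57 × 2.5 = 1.425 pp.
Output growth = 0.4 + 0.565 = 0.965%.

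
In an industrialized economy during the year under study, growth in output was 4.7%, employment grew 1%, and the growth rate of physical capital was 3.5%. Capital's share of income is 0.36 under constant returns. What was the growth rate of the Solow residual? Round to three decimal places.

Labor's share = 1 − 0.36 = 0.64.
Physical capital: 0.36 × 3.5 = 1.26 pp.
Employment: 0.64 × 1 = 0.64 pp.
TFP growth = 4.7 − 1.9 = 2.8%.

The Solow residual grew 2.800%.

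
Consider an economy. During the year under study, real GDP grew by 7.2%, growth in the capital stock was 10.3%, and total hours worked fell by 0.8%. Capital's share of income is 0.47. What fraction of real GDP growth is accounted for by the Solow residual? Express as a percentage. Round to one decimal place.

38.7%

Labor's share = 1 − 0.47 = 0.53.
The capital stock: 0.47 × 10.3 = 4.841 pp.
Total hours worked: 0.53 × (-0.8) = -0.424 pp.
TFP growth = 7.2 − 4.417 = 2.783%.
TFP share of growth = 2.783 / 7.2 × 100 = 38.653%.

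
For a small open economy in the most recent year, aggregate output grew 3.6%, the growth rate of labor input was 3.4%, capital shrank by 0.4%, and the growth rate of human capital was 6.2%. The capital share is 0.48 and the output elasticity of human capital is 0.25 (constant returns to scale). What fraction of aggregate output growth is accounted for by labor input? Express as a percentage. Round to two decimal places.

Labor input accounted for 25.50% of growth.

Labor's share = 1 − 0.48 − 0.25 = 0.27.
Labor input contributed 0.27 × 3.4 = 0.918 pp.
Share of growth = 0.918 / 3.6 × 100 = 25.5%.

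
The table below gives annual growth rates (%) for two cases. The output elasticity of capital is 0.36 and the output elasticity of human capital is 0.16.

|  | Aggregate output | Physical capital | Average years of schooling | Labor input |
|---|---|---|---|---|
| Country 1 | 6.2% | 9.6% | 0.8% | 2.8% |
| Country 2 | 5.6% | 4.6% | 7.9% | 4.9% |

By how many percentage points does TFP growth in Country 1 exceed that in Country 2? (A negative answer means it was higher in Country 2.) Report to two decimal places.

0.94 percentage points

Labor's share = 1 − 0.36 − 0.16 = 0.48.
Country 1: TFP = 6.2 − 3.456 − 0.128 − 1.344 = 1.272%.
Country 2: TFP = 5.6 − 1.656 − 1.264 − 2.352 = 0.328%.
Difference = 1.272 − (0.328) = 0.944 pp.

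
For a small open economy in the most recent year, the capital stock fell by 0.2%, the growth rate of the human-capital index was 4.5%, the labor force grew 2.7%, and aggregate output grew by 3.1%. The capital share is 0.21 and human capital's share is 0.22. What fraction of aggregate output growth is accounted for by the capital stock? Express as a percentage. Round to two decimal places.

The capital stock accounted for -1.35% of growth.

The capital stock contributed 0.21 × (-0.2) = -0.042 pp.
Share of growth = -0.042 / 3.1 × 100 = -1.3548%.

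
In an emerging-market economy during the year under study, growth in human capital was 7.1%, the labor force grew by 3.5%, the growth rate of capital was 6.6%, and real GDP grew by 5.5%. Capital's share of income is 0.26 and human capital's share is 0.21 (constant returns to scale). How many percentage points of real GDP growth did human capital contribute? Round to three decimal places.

Contribution = share × growth = 0.21 × 7.1 = 1.491 pp.

1.491 pp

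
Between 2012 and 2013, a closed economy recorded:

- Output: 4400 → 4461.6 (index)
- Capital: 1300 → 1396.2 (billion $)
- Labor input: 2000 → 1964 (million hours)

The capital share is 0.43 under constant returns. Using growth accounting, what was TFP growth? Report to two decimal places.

Output growth = (4461.6 − 4400) / 4400 = 1.4%.
Capital growth = (1396.2 − 1300) / 1300 = 7.4%.
Labor input growth = (1964 − 2000) / 2000 = -1.8%.
Labor's share = 1 − 0.43 = 0.57.
Capital: 0.43 × 7.4 = 3.182 pp.
Labor input: 0.57 × (-1.8) = -1.026 pp.
TFP growth = 1.4 − 2.156 = -0.756%.

-0.76%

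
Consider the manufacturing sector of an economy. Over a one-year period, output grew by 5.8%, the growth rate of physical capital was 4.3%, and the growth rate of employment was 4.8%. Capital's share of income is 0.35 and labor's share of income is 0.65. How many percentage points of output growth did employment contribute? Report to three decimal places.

3.120

Labor's share = 1 − 0.35 = 0.65.
Contribution = share × growth = 0.65 × 4.8 = 3.12 pp.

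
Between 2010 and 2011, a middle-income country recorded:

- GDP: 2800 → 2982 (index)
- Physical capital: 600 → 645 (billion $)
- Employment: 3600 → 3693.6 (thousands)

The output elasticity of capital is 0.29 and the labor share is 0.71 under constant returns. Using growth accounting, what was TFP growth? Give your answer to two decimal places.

2.48%

GDP growth = (2982 − 2800) / 2800 = 6.5%.
Physical capital growth = (645 − 600) / 600 = 7.5%.
Employment growth = (3693.6 − 3600) / 3600 = 2.6%.
Labor's share = 1 − 0.29 = 0.71.
Physical capital: 0.29 × 7.5 = 2.175 pp.
Employment: 0.71 × 2.6 = 1.846 pp.
TFP growth = 6.5 − 4.021 = 2.479%.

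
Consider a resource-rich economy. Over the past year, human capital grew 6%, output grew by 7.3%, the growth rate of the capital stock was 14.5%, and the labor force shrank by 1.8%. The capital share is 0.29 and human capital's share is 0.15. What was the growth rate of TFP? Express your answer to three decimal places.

Labor's share = 1 − 0.29 − 0.15 = 0.56.
The capital stock: 0.29 × 14.5 = 4.205 pp.
Human capital: 0.15 × 6 = 0.9 pp.
The labor force: 0.56 × (-1.8) = -1.008 pp.
TFP growth = 7.3 − 4.097 = 3.203%.

TFP growth was 3.203%.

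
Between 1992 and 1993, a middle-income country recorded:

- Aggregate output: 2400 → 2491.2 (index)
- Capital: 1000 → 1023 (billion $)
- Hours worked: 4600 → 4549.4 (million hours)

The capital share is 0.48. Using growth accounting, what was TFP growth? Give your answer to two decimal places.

Aggregate output growth = (2491.2 − 2400) / 2400 = 3.8%.
Capital growth = (1023 − 1000) / 1000 = 2.3%.
Hours worked growth = (4549.4 − 4600) / 4600 = -1.1%.
Labor's share = 1 − 0.48 = 0.52.
Capital: 0.48 × 2.3 = 1.104 pp.
Hours worked: 0.52 × (-1.1) = -0.572 pp.
TFP growth = 3.8 − 0.532 = 3.268%.

TFP growth was 3.27%.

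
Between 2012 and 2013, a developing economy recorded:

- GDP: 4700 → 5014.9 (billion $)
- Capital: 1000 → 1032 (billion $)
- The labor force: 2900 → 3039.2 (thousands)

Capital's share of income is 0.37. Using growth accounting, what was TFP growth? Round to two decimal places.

2.49%

GDP growth = (5014.9 − 4700) / 4700 = 6.7%.
Capital growth = (1032 − 1000) / 1000 = 3.2%.
The labor force growth = (3039.2 − 2900) / 2900 = 4.8%.
Labor's share = 1 − 0.37 = 0.63.
Capital: 0.37 × 3.2 = 1.184 pp.
The labor force: 0.63 × 4.8 = 3.024 pp.
TFP growth = 6.7 − 4.208 = 2.492%.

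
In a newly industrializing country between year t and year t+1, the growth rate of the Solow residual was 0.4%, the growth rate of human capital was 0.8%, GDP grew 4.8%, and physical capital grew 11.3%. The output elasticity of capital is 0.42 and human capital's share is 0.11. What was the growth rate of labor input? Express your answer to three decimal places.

Labor's share = 1 − 0.42 − 0.11 = 0.47.
gY = gA + 0.42×11.3 + 0.11×0.8 + 0.47×g.
0.47×g = 4.8 − 0.4 − 4.834 = -0.434.
g = -0.434 / 0.47 = -0.9234%.

-0.923%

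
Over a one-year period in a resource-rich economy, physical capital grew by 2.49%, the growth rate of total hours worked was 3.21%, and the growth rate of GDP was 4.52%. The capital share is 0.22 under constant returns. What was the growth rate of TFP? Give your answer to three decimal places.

Labor's share = 1 − 0.22 = 0.78.
Physical capital: 0.22 × 2.49 = 0.5478 pp.
Total hours worked: 0.78 × 3.21 = 2.5038 pp.
TFP growth = 4.52 − 3.0516 = 1.4684%.

1.468%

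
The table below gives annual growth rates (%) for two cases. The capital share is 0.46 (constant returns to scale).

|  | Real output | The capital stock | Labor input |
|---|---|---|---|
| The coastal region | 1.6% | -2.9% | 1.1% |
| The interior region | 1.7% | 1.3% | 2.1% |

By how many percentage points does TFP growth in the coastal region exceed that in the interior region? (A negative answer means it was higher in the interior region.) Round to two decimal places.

Labor's share = 1 − 0.46 = 0.54.
The coastal region: TFP = 1.6 + 1.334 − 0.594 = 2.34%.
The interior region: TFP = 1.7 − 0.598 − 1.134 = -0.032%.
Difference = 2.34 − (-0.032) = 2.372 pp.

2.37 percentage points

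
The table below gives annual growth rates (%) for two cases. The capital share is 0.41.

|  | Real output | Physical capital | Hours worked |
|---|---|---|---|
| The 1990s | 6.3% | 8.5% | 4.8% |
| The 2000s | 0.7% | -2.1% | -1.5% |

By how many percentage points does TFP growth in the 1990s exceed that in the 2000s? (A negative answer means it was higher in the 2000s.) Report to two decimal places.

Labor's share = 1 − 0.41 = 0.59.
The 1990s: TFP = 6.3 − 3.485 − 2.832 = -0.017%.
The 2000s: TFP = 0.7 + 0.861 + 0.885 = 2.446%.
Difference = -0.017 − (2.446) = -2.463 pp.

-2.46 percentage points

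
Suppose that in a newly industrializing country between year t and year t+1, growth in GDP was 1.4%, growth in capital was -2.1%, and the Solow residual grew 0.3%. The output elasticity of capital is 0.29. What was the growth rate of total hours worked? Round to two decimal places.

Labor's share = 1 − 0.29 = 0.71.
gY = gA + 0.29×(-2.1) + 0.71×g.
0.71×g = 1.4 − 0.3 + 0.609 = 1.709.
g = 1.709 / 0.71 = 2.407%.

2.41%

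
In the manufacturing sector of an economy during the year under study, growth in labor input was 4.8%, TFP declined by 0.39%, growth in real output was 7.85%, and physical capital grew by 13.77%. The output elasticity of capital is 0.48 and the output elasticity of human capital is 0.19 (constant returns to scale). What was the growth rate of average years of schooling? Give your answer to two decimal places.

Labor's share = 1 − 0.48 − 0.19 = 0.33.
gY = gA + 0.48×13.77 + 0.33×4.8 + 0.19×g.
0.19×g = 7.85 + 0.39 − 8.1936 = 0.0464.
g = 0.0464 / 0.19 = 0.2442%.

Average years of schooling growth was 0.24%.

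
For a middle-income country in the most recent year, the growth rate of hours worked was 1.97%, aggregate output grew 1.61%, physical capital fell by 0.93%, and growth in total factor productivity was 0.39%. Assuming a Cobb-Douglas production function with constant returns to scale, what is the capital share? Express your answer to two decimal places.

0.26

gY = gA + α·gK + (1−α)·gL, so gY − gA − gL = α(gK − gL).
1.61 − 0.39 − 1.97 = α × (-0.93 − 1.97).
-0.75 = -2.9 α, so α = 0.2586.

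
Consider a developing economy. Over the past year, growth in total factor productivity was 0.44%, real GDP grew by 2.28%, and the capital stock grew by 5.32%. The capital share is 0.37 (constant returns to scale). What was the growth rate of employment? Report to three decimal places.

Labor's share = 1 − 0.37 = 0.63.
gY = gA + 0.37×5.32 + 0.63×g.
0.63×g = 2.28 − 0.44 − 1.9684 = -0.1284.
g = -0.1284 / 0.63 = -0.20381%.

-0.204%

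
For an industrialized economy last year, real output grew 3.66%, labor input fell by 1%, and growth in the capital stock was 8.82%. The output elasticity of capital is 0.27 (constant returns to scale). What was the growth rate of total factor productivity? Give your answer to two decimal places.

Labor's share = 1 − 0.27 = 0.73.
The capital stock: 0.27 × 8.82 = 2.3814 pp.
Labor input: 0.73 × (-1) = -0.73 pp.
TFP growth = 3.66 − 1.6514 = 2.0086%.

2.01%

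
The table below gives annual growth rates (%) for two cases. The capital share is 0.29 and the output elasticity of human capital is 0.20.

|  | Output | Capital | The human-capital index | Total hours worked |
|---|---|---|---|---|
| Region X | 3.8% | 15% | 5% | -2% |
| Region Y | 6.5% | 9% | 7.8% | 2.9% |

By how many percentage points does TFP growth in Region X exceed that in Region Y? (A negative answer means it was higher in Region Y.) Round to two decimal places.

-1.38 percentage points

Labor's share = 1 − 0.29 − 0.2 = 0.51.
Region X: TFP = 3.8 − 4.35 − 1 + 1.02 = -0.53%.
Region Y: TFP = 6.5 − 2.61 − 1.56 − 1.479 = 0.851%.
Difference = -0.53 − (0.851) = -1.381 pp.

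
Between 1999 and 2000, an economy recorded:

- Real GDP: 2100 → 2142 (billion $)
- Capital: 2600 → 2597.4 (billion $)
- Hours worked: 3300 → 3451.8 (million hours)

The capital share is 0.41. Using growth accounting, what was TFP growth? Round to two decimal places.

-0.67%

Real GDP growth = (2142 − 2100) / 2100 = 2%.
Capital growth = (2597.4 − 2600) / 2600 = -0.1%.
Hours worked growth = (3451.8 − 3300) / 3300 = 4.6%.
Labor's share = 1 − 0.41 = 0.59.
Capital: 0.41 × (-0.1) = -0.041 pp.
Hours worked: 0.59 × 4.6 = 2.714 pp.
TFP growth = 2 − 2.673 = -0.673%.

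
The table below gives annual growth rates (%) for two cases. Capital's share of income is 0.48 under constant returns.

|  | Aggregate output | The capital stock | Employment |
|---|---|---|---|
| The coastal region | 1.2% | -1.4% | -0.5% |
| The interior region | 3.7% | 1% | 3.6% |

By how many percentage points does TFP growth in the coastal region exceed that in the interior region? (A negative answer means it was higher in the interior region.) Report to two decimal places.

Labor's share = 1 − 0.48 = 0.52.
The coastal region: TFP = 1.2 + 0.672 + 0.26 = 2.132%.
The interior region: TFP = 3.7 − 0.48 − 1.872 = 1.348%.
Difference = 2.132 − (1.348) = 0.784 pp.

0.78 percentage points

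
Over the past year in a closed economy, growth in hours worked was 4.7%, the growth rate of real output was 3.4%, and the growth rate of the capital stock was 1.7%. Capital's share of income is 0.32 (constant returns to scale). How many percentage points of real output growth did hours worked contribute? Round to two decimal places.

Labor's share = 1 − 0.32 = 0.68.
Contribution = share × growth = 0.68 × 4.7 = 3.196 pp.

3.20 percentage points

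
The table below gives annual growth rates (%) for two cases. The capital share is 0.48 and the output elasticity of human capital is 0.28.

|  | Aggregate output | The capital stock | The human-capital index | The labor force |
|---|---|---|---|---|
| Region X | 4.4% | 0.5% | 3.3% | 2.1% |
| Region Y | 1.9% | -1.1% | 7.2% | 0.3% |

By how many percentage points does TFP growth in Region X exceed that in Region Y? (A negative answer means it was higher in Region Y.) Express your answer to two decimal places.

Labor's share = 1 − 0.48 − 0.28 = 0.24.
Region X: TFP = 4.4 − 0.24 − 0.924 − 0.504 = 2.732%.
Region Y: TFP = 1.9 + 0.528 − 2.016 − 0.072 = 0.34%.
Difference = 2.732 − (0.34) = 2.392 pp.

2.39 percentage points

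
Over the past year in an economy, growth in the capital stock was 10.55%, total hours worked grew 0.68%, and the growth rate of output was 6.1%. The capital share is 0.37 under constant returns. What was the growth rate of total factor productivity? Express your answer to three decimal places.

Labor's share = 1 − 0.37 = 0.63.
The capital stock: 0.37 × 10.55 = 3.9035 pp.
Total hours worked: 0.63 × 0.68 = 0.4284 pp.
TFP growth = 6.1 − 4.3319 = 1.7681%.

1.768%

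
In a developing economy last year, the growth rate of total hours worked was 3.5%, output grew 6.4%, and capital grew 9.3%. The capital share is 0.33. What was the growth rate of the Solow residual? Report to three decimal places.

0.986%

Labor's share = 1 − 0.33 = 0.67.
Capital: 0.33 × 9.3 = 3.069 pp.
Total hours worked: 0.67 × 3.5 = 2.345 pp.
TFP growth = 6.4 − 5.414 = 0.986%.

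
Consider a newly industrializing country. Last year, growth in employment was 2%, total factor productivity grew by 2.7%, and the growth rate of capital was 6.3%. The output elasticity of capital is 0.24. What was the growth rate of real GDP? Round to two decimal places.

Labor's share = 1 − 0.24 = 0.76.
Capital: 0.24 × 6.3 = 1.512 pp.
Employment: 0.76 × 2 = 1.52 pp.
Output growth = 2.7 + 3.032 = 5.732%.

Real GDP growth was 5.73%.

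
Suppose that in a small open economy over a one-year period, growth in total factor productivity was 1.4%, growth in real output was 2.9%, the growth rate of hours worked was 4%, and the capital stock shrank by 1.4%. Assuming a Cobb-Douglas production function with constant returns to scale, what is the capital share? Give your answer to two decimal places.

The capital share is 0.46.

gY = gA + α·gK + (1−α)·gL, so gY − gA − gL = α(gK − gL).
2.9 − 1.4 − 4 = α × (-1.4 − 4).
-2.5 = -5.4 α, so α = 0.463.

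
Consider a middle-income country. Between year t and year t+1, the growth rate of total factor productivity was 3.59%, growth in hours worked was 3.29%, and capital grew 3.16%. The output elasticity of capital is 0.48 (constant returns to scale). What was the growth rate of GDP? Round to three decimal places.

6.818%

Labor's share = 1 − 0.48 = 0.52.
Capital: 0.48 × 3.16 = 1.5168 pp.
Hours worked: 0.52 × 3.29 = 1.7108 pp.
Output growth = 3.59 + 3.2276 = 6.8176%.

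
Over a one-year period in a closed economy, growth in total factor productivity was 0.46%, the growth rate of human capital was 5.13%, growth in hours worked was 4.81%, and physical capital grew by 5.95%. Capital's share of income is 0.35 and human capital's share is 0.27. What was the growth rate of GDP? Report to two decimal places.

GDP growth was 5.76%.

Labor's share = 1 − 0.35 − 0.27 = 0.38.
Physical capital: 0.35 × 5.95 = 2.0825 pp.
Human capital: 0.27 × 5.13 = 1.3851 pp.
Hours worked: 0.38 × 4.81 = 1.8278 pp.
Output growth = 0.46 + 5.2954 = 5.7554%.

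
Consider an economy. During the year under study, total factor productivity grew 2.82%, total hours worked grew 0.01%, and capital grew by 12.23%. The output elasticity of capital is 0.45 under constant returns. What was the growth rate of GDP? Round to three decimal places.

GDP growth was 8.329%.

Labor's share = 1 − 0.45 = 0.55.
Capital: 0.45 × 12.23 = 5.5035 pp.
Total hours worked: 0.55 × 0.01 = 0.0055 pp.
Output growth = 2.82 + 5.509 = 8.329%.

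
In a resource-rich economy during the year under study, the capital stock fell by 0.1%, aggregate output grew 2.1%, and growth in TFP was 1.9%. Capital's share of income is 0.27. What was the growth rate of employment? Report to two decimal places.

Labor's share = 1 − 0.27 = 0.73.
gY = gA + 0.27×(-0.1) + 0.73×g.
0.73×g = 2.1 − 1.9 + 0.027 = 0.227.
g = 0.227 / 0.73 = 0.311%.

0.31%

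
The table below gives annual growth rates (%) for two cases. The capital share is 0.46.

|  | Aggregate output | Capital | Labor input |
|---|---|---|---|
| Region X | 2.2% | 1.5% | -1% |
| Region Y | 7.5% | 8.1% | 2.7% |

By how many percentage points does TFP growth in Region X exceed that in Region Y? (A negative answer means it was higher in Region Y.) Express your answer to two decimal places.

Labor's share = 1 − 0.46 = 0.54.
Region X: TFP = 2.2 − 0.69 + 0.54 = 2.05%.
Region Y: TFP = 7.5 − 3.726 − 1.458 = 2.316%.
Difference = 2.05 − (2.316) = -0.266 pp.

-0.27 percentage points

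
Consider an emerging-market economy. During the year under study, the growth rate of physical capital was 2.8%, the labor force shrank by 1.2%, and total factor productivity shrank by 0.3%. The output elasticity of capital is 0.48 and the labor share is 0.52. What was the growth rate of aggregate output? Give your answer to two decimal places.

Labor's share = 1 − 0.48 = 0.52.
Physical capital: 0.48 × 2.8 = 1.344 pp.
The labor force: 0.52 × (-1.2) = -0.624 pp.
Output growth = -0.3 + 0.72 = 0.42%.

0.42%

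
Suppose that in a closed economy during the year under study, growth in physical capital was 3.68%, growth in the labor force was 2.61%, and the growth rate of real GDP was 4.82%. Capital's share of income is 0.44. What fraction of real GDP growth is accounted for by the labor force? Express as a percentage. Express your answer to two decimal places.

The labor force accounted for 30.32% of growth.

Labor's share = 1 − 0.44 = 0.56.
The labor force contributed 0.56 × 2.61 = 1.4616 pp.
Share of growth = 1.4616 / 4.82 × 100 = 30.3237%.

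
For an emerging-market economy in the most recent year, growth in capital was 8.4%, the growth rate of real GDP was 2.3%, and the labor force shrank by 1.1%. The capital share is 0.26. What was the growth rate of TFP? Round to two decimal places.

0.93%

Labor's share = 1 − 0.26 = 0.74.
Capital: 0.26 × 8.4 = 2.184 pp.
The labor force: 0.74 × (-1.1) = -0.814 pp.
TFP growth = 2.3 − 1.37 = 0.93%.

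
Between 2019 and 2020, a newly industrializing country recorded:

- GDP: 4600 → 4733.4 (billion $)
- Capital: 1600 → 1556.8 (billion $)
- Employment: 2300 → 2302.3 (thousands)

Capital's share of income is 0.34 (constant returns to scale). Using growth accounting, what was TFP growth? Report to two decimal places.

3.75%

GDP growth = (4733.4 − 4600) / 4600 = 2.9%.
Capital growth = (1556.8 − 1600) / 1600 = -2.7%.
Employment growth = (2302.3 − 2300) / 2300 = 0.1%.
Labor's share = 1 − 0.34 = 0.66.
Capital: 0.34 × (-2.7) = -0.918 pp.
Employment: 0.66 × 0.1 = 0.066 pp.
TFP growth = 2.9 + 0.852 = 3.752%.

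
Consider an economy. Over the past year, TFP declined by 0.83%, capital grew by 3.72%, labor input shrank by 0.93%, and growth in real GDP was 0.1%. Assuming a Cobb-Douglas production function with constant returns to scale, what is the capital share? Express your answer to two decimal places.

gY = gA + α·gK + (1−α)·gL, so gY − gA − gL = α(gK − gL).
0.1 + 0.83 + 0.93 = α × (3.72 − (-0.93)).
1.86 = 4.65 α, so α = 0.4.

α = 0.40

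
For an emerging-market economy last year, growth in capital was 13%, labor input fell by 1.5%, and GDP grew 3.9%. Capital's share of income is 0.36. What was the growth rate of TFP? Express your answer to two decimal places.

0.18%

Labor's share = 1 − 0.36 = 0.64.
Capital: 0.36 × 13 = 4.68 pp.
Labor input: 0.64 × (-1.5) = -0.96 pp.
TFP growth = 3.9 − 3.72 = 0.18%.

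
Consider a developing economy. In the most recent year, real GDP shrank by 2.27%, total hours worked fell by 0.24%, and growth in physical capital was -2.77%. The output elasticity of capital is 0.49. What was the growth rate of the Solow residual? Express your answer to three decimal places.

Labor's share = 1 − 0.49 = 0.51.
Physical capital: 0.49 × (-2.77) = -1.3573 pp.
Total hours worked: 0.51 × (-0.24) = -0.1224 pp.
TFP growth = -2.27 + 1.4797 = -0.7903%.

-0.790%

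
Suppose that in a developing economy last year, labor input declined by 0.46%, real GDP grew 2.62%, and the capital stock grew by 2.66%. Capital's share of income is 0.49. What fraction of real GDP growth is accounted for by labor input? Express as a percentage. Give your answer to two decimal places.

Labor input accounted for -8.95% of growth.

Labor's share = 1 − 0.49 = 0.51.
Labor input contributed 0.51 × (-0.46) = -0.2346 pp.
Share of growth = -0.2346 / 2.62 × 100 = -8.9542%.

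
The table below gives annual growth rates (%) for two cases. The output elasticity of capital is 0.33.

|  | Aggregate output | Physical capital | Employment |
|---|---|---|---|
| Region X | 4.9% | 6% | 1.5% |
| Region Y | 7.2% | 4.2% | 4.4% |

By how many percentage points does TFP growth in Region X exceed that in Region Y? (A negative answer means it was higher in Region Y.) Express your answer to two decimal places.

-0.95 percentage points

Labor's share = 1 − 0.33 = 0.67.
Region X: TFP = 4.9 − 1.98 − 1.005 = 1.915%.
Region Y: TFP = 7.2 − 1.386 − 2.948 = 2.866%.
Difference = 1.915 − (2.866) = -0.951 pp.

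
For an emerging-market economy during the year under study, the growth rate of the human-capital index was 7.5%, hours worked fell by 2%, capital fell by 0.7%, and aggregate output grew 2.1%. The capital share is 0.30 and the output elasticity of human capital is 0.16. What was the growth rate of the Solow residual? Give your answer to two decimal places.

Labor's share = 1 − 0.3 − 0.16 = 0.54.
Capital: 0.3 × (-0.7) = -0.21 pp.
The human-capital index: 0.16 × 7.5 = 1.2 pp.
Hours worked: 0.54 × (-2) = -1.08 pp.
TFP growth = 2.1 + 0.09 = 2.19%.

2.19%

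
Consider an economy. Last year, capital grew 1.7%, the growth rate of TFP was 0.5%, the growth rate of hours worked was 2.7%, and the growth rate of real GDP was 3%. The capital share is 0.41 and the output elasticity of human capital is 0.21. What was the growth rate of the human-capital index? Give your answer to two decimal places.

3.70%

Labor's share = 1 − 0.41 − 0.21 = 0.38.
gY = gA + 0.41×1.7 + 0.38×2.7 + 0.21×g.
0.21×g = 3 − 0.5 − 1.723 = 0.777.
g = 0.777 / 0.21 = 3.7%.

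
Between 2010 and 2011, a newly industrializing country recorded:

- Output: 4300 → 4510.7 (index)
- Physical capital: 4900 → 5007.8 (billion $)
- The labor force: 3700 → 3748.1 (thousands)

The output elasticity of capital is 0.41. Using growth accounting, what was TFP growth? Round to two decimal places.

Output growth = (4510.7 − 4300) / 4300 = 4.9%.
Physical capital growth = (5007.8 − 4900) / 4900 = 2.2%.
The labor force growth = (3748.1 − 3700) / 3700 = 1.3%.
Labor's share = 1 − 0.41 = 0.59.
Physical capital: 0.41 × 2.2 = 0.902 pp.
The labor force: 0.59 × 1.3 = 0.767 pp.
TFP growth = 4.9 − 1.669 = 3.231%.

3.23%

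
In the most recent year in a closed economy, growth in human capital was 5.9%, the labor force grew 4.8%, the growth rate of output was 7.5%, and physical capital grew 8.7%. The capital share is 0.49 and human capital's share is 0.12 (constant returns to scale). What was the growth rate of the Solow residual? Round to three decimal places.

0.657%

Labor's share = 1 − 0.49 − 0.12 = 0.39.
Physical capital: 0.49 × 8.7 = 4.263 pp.
Human capital: 0.12 × 5.9 = 0.708 pp.
The labor force: 0.39 × 4.8 = 1.872 pp.
TFP growth = 7.5 − 6.843 = 0.657%.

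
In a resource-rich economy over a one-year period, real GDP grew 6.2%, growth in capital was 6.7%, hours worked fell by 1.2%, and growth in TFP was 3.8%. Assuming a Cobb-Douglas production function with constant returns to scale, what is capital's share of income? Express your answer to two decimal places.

gY = gA + α·gK + (1−α)·gL, so gY − gA − gL = α(gK − gL).
6.2 − 3.8 + 1.2 = α × (6.7 − (-1.2)).
3.6 = 7.9 α, so α = 0.4557.

Capital's share of income is 0.46.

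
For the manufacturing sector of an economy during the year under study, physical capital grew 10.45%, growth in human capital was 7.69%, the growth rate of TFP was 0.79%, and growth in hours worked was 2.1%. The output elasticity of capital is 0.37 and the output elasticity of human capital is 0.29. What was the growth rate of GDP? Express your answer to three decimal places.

Labor's share = 1 − 0.37 − 0.29 = 0.34.
Physical capital: 0.37 × 10.45 = 3.8665 pp.
Human capital: 0.29 × 7.69 = 2.2301 pp.
Hours worked: 0.34 × 2.1 = 0.714 pp.
Output growth = 0.79 + 6.8106 = 7.6006%.

GDP growth was 7.601%.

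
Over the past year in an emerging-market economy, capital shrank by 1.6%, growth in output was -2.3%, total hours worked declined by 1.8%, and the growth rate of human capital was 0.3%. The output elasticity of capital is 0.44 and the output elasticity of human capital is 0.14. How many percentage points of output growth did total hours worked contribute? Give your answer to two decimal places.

-0.76 pp

Labor's share = 1 − 0.44 − 0.14 = 0.42.
Contribution = share × growth = 0.42 × (-1.8) = -0.756 pp.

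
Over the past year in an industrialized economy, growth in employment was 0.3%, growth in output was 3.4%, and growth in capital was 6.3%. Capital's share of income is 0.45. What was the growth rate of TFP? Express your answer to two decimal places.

0.40%

Labor's share = 1 − 0.45 = 0.55.
Capital: 0.45 × 6.3 = 2.835 pp.
Employment: 0.55 × 0.3 = 0.165 pp.
TFP growth = 3.4 − 3 = 0.4%.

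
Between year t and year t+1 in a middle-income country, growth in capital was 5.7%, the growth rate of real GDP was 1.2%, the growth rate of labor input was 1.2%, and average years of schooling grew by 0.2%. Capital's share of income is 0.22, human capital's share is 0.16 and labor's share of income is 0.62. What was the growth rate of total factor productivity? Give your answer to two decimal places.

Labor's share = 1 − 0.22 − 0.16 = 0.62.
Capital: 0.22 × 5.7 = 1.254 pp.
Average years of schooling: 0.16 × 0.2 = 0.032 pp.
Labor input: 0.62 × 1.2 = 0.744 pp.
TFP growth = 1.2 − 2.03 = -0.83%.

-0.83%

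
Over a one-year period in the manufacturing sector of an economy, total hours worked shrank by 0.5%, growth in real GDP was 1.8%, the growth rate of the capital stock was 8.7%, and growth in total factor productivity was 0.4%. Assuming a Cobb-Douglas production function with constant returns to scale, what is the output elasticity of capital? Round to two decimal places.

gY = gA + α·gK + (1−α)·gL, so gY − gA − gL = α(gK − gL).
1.8 − 0.4 + 0.5 = α × (8.7 − (-0.5)).
1.9 = 9.2 α, so α = 0.2065.

α = 0.21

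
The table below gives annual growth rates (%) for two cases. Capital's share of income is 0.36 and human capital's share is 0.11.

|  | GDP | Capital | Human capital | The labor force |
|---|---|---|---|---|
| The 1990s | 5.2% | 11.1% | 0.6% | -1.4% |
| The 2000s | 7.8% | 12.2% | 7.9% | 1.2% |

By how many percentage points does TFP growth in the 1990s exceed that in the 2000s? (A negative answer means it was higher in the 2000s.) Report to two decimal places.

-0.02 percentage points

Labor's share = 1 − 0.36 − 0.11 = 0.53.
The 1990s: TFP = 5.2 − 3.996 − 0.066 + 0.742 = 1.88%.
The 2000s: TFP = 7.8 − 4.392 − 0.869 − 0.636 = 1.903%.
Difference = 1.88 − (1.903) = -0.023 pp.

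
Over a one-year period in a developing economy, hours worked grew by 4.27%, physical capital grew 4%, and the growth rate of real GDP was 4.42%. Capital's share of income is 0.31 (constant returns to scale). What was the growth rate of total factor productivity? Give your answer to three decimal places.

Labor's share = 1 − 0.31 = 0.69.
Physical capital: 0.31 × 4 = 1.24 pp.
Hours worked: 0.69 × 4.27 = 2.9463 pp.
TFP growth = 4.42 − 4.1863 = 0.2337%.

0.234%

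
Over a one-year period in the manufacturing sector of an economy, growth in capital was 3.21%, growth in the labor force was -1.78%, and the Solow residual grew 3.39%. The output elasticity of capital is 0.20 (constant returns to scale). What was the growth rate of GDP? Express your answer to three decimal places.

GDP growth was 2.608%.

Labor's share = 1 − 0.2 = 0.8.
Capital: 0.2 × 3.21 = 0.642 pp.
The labor force: 0.8 × (-1.78) = -1.424 pp.
Output growth = 3.39 + (-0.782) = 2.608%.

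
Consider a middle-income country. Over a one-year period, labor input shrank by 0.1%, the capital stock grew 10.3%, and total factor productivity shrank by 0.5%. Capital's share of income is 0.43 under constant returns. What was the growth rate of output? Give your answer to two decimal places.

Labor's share = 1 − 0.43 = 0.57.
The capital stock: 0.43 × 10.3 = 4.429 pp.
Labor input: 0.57 × (-0.1) = -0.057 pp.
Output growth = -0.5 + 4.372 = 3.872%.

Output grew 3.87%.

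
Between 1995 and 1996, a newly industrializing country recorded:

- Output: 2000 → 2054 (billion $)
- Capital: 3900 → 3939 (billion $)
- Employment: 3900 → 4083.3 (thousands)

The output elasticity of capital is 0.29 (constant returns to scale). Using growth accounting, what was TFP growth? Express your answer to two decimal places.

Output growth = (2054 − 2000) / 2000 = 2.7%.
Capital growth = (3939 − 3900) / 3900 = 1%.
Employment growth = (4083.3 − 3900) / 3900 = 4.7%.
Labor's share = 1 − 0.29 = 0.71.
Capital: 0.29 × 1 = 0.29 pp.
Employment: 0.71 × 4.7 = 3.337 pp.
TFP growth = 2.7 − 3.627 = -0.927%.

-0.93%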